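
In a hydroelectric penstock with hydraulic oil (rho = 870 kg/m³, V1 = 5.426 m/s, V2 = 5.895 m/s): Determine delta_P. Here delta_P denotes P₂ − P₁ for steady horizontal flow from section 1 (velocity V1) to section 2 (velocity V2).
Formula: \Delta P = \frac{1}{2} \rho (V_1^2 - V_2^2)
delta_P = 0.5·870·(5.426² − 5.895²)/1000 = -2.31 kPa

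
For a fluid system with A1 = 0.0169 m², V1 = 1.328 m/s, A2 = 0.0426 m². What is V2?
Formula: V_2 = \frac{A_1 V_1}{A_2}
V2 = 0.0169·1.328/0.0426 = 0.5268 m/s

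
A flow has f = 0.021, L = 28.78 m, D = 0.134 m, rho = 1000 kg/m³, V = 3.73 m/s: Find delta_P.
Formula: \Delta P = f \frac{L}{D} \frac{\rho V^2}{2}
delta_P = 0.021·(28.78/0.134)·0.5·1000·3.73²/1000 = 31.38 kPa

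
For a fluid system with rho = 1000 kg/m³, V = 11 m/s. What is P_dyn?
Formula: P_{dyn} = \frac{1}{2} \rho V^2
P_dyn = 0.5·1000·11²/1000 = 60.5 kPa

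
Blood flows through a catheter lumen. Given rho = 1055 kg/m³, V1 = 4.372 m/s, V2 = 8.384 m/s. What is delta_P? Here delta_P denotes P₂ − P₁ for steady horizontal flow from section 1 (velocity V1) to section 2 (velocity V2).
Formula: \Delta P = \frac{1}{2} \rho (V_1^2 - V_2^2)
delta_P = 0.5·1055·(4.372² − 8.384²)/1000 = -27 kPa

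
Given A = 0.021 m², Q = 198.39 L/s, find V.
Formula: Q = A V
Substituting knowns: 198.39 = 0.021·V·1000
Solving for V: V = (198.39/1000)/0.021 = 9.447 m/s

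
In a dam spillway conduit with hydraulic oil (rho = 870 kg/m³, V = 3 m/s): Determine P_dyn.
Formula: P_{dyn} = \frac{1}{2} \rho V^2
P_dyn = 0.5·870·3²/1000 = 3.915 kPa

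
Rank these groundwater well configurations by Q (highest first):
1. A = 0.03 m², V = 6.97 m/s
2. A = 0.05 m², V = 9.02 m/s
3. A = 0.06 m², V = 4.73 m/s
Case 1: Q = 209.1 L/s
Case 2: Q = 451 L/s
Case 3: Q = 283.8 L/s
Ranking (highest first): 2, 3, 1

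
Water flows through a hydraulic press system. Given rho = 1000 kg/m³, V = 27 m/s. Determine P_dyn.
Formula: P_{dyn} = \frac{1}{2} \rho V^2
P_dyn = 0.5·1000·27²/1000 = 364.5 kPa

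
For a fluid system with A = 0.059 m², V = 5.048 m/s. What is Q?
Formula: Q = A V
Q = 0.059·5.048·1000 = 297.8 L/s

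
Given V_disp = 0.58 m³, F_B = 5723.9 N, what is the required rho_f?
Formula: F_B = \rho_f g V_{disp}
Substituting knowns: 5723.9 = rho_f·9.81·0.58
Solving for rho_f: rho_f = 5723.9/(9.81·0.58) = 1006 kg/m³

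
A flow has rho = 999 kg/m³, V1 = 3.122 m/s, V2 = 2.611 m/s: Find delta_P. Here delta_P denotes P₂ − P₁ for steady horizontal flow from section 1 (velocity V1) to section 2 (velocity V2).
Formula: \Delta P = \frac{1}{2} \rho (V_1^2 - V_2^2)
delta_P = 0.5·999·(3.122² − 2.611²)/1000 = 1.463 kPa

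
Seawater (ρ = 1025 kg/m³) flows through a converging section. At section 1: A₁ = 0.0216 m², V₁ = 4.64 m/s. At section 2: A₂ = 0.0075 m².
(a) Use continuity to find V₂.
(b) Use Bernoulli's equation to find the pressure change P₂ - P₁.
(a) Continuity: A₁V₁=A₂V₂ -> V₂=A₁V₁/A₂=0.0216*4.64/0.0075=13.36 m/s
(b) Bernoulli: P₂-P₁=0.5*rho*(V₁^2-V₂^2)/1000=0.5*1025*(4.64^2-13.36^2)/1000=-80.44 kPa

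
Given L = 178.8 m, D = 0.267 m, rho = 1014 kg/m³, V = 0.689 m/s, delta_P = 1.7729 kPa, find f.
Formula: \Delta P = f \frac{L}{D} \frac{\rho V^2}{2}
Substituting knowns: 1.7729 = f·(178.8/0.267)·0.5·1014·0.689²/1000
Solving for f: f = (1.7729·1000)/((178.8/0.267)·0.5·1014·0.689²) = 0.011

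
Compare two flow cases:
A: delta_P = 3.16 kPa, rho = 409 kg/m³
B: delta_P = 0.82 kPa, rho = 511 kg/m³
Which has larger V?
V(A) = 3.931 m/s, V(B) = 1.791 m/s. Answer: A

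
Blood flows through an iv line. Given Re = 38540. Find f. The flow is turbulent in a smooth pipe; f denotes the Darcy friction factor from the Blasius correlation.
Formula: f = \frac{0.316}{Re^{0.25}}
f = 0.316/38540^0.25 = 0.02255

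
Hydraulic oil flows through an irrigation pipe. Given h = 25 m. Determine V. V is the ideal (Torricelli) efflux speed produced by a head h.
Formula: V = \sqrt{2 g h}
V = √(2·9.81·25) = 22.15 m/s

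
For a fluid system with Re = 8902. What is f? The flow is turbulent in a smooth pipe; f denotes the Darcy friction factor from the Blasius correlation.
Formula: f = \frac{0.316}{Re^{0.25}}
f = 0.316/8902^0.25 = 0.03253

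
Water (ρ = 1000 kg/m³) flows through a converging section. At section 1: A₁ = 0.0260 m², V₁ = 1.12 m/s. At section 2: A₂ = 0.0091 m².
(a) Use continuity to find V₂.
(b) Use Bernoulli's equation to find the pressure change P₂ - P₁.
(a) Continuity: A₁V₁=A₂V₂ -> V₂=A₁V₁/A₂=0.0260*1.12/0.0091=3.20 m/s
(b) Bernoulli: P₂-P₁=0.5*rho*(V₁^2-V₂^2)/1000=0.5*1000*(1.12^2-3.20^2)/1000=-4.493 kPa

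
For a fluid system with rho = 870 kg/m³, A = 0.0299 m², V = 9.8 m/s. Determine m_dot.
Formula: \dot{m} = \rho A V
m_dot = 870·0.0299·9.8 = 254.9 kg/s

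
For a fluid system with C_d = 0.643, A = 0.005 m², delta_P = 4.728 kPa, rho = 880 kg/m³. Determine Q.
Formula: Q = C_d A \sqrt{\frac{2 \Delta P}{\rho}}
Q = 0.643·0.005·√(2·(4.728·1000)/880)·1000 = 10.54 L/s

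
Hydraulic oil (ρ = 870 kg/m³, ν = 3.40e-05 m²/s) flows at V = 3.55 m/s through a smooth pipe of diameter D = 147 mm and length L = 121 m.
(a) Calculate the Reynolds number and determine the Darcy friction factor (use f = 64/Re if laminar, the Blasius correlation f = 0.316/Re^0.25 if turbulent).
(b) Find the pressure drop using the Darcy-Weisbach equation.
(a) Re = V·D/ν = 3.55·0.147/3.40e-05 = 15349 → turbulent (Re > 4000); f = 0.316/Re^0.25 = 0.316/15349^0.25 = 0.02839
(b) Darcy-Weisbach: ΔP = f·(L/D)·½ρV²/1000 = 0.02839·(121/0.147)·½·870·3.55²/1000 = 128.1 kPa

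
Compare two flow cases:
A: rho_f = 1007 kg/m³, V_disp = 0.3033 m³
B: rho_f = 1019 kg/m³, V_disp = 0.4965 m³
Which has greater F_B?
F_B(A) = 2996 N, F_B(B) = 4963 N. Answer: B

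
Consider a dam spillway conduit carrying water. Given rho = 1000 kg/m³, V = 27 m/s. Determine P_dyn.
Formula: P_{dyn} = \frac{1}{2} \rho V^2
P_dyn = 0.5·1000·27²/1000 = 364.5 kPa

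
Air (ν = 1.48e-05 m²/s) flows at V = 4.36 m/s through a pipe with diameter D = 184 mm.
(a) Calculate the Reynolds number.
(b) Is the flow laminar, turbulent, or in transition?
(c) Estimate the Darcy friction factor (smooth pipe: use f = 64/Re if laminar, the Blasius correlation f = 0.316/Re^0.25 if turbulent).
(a) Re = V·D/ν = 4.36·0.184/1.48e-05 = 54205
(b) Flow regime: turbulent (Re > 4000)
(c) Friction factor: f = 0.316/Re^0.25 = 0.316/54205^0.25 = 0.02071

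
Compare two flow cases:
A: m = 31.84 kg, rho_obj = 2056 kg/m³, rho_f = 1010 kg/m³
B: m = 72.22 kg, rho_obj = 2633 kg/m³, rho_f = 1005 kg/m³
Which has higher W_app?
W_app(A) = 158.9 N, W_app(B) = 438.1 N. Answer: B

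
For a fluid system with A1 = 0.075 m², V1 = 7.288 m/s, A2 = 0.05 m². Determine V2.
Formula: V_2 = \frac{A_1 V_1}{A_2}
V2 = 0.075·7.288/0.05 = 10.93 m/s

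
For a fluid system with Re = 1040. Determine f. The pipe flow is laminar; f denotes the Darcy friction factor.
Formula: f = \frac{64}{Re}
f = 64/1040 = 0.06154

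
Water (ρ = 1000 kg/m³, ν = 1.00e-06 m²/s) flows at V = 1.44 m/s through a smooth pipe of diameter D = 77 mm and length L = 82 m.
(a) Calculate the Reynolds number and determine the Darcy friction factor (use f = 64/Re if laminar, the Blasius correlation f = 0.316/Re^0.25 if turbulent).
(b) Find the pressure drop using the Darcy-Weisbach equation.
(a) Re = V·D/ν = 1.44·0.077/1.00e-06 = 110880 → turbulent (Re > 4000); f = 0.316/Re^0.25 = 0.316/110880^0.25 = 0.017317 (Blasius is strictly valid for Re ≲ 1e5; used here as the smooth-pipe estimate the problem specifies)
(b) Darcy-Weisbach: ΔP = f·(L/D)·½ρV²/1000 = 0.017317·(82/0.077)·½·1000·1.44²/1000 = 19.12 kPa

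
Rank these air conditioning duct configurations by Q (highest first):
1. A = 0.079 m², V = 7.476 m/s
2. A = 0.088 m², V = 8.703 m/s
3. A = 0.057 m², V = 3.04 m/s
Case 1: Q = 590.6 L/s
Case 2: Q = 765.9 L/s
Case 3: Q = 173.3 L/s
Ranking (highest first): 2, 1, 3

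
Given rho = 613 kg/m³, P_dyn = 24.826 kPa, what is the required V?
Formula: P_{dyn} = \frac{1}{2} \rho V^2
Substituting knowns: 24.826 = 0.5·613·V²/1000
Solving for V: V = √(2·(24.826·1000)/613) = 9 m/s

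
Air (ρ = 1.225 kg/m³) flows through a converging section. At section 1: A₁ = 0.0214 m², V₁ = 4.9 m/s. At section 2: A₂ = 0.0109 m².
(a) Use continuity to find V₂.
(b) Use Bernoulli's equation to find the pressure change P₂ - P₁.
(a) Continuity: A₁V₁=A₂V₂ -> V₂=A₁V₁/A₂=0.0214*4.9/0.0109=9.62 m/s
(b) Bernoulli: P₂-P₁=0.5*rho*(V₁^2-V₂^2)/1000=0.5*1.225*(4.9^2-9.62^2)/1000=-0.04198 kPa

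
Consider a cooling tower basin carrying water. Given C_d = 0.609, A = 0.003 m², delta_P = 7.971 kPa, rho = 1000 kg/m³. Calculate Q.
Formula: Q = C_d A \sqrt{\frac{2 \Delta P}{\rho}}
Q = 0.609·0.003·√(2·(7.971·1000)/1000)·1000 = 7.295 L/s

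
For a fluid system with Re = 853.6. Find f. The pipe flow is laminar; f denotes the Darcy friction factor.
Formula: f = \frac{64}{Re}
f = 64/853.6 = 0.07498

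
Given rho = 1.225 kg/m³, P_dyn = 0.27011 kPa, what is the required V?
Formula: P_{dyn} = \frac{1}{2} \rho V^2
Substituting knowns: 0.27011 = 0.5·1.225·V²/1000
Solving for V: V = √(2·(0.27011·1000)/1.225) = 21 m/s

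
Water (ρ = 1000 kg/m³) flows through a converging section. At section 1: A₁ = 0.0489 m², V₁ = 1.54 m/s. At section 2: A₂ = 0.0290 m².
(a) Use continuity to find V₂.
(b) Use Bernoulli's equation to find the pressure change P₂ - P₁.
(a) Continuity: A₁V₁=A₂V₂ -> V₂=A₁V₁/A₂=0.0489*1.54/0.0290=2.60 m/s
(b) Bernoulli: P₂-P₁=0.5*rho*(V₁^2-V₂^2)/1000=0.5*1000*(1.54^2-2.60^2)/1000=-2.194 kPa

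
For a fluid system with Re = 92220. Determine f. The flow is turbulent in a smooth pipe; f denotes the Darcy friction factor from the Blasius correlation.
Formula: f = \frac{0.316}{Re^{0.25}}
f = 0.316/92220^0.25 = 0.01813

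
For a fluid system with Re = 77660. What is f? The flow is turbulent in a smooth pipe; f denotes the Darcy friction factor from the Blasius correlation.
Formula: f = \frac{0.316}{Re^{0.25}}
f = 0.316/77660^0.25 = 0.01893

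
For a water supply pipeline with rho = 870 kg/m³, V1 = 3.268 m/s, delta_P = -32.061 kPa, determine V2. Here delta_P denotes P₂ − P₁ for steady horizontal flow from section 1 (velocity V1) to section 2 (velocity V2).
Formula: \Delta P = \frac{1}{2} \rho (V_1^2 - V_2^2)
Substituting knowns: -32.061 = 0.5·870·(3.268² − V2²)/1000
Solving for V2: V2 = √(3.268² − 2·(-32.061·1000)/870) = 9.186 m/s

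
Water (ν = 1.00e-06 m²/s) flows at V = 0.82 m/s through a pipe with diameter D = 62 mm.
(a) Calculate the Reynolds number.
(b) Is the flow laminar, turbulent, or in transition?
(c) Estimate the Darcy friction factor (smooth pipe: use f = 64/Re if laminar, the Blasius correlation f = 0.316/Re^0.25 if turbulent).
(a) Re = V·D/ν = 0.82·0.062/1.00e-06 = 50840
(b) Flow regime: turbulent (Re > 4000)
(c) Friction factor: f = 0.316/Re^0.25 = 0.316/50840^0.25 = 0.02104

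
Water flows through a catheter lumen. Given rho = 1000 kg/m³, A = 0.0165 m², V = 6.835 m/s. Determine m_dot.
Formula: \dot{m} = \rho A V
m_dot = 1000·0.0165·6.835 = 112.8 kg/s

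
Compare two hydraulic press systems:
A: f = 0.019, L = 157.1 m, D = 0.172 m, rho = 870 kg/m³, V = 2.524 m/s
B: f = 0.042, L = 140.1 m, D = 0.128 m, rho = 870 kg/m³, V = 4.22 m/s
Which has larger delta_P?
delta_P(A) = 48.09 kPa, delta_P(B) = 356.1 kPa. Answer: B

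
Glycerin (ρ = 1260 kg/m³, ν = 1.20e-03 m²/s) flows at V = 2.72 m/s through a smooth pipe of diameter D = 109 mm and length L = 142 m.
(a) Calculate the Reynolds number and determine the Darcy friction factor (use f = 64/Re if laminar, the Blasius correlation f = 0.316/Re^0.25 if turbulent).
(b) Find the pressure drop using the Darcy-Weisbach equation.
(a) Re = V·D/ν = 2.72·0.109/1.20e-03 = 247.07 → laminar (Re < 2300); f = 64/Re = 64/247.07 = 0.25904
(b) Darcy-Weisbach: ΔP = f·(L/D)·½ρV²/1000 = 0.25904·(142/0.109)·½·1260·2.72²/1000 = 1573 kPa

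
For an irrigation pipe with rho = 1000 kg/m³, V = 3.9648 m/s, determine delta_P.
Formula: V = \sqrt{\frac{2 \Delta P}{\rho}}
Substituting knowns: 3.9648 = √(2·(delta_P·1000)/1000)
Solving for delta_P: delta_P = 3.9648²·1000/2/1000 = 7.86 kPa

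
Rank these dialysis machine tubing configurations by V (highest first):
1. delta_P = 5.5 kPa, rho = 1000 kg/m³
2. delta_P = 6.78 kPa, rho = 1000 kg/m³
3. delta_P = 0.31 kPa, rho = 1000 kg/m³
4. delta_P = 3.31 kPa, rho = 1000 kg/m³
Case 1: V = 3.317 m/s
Case 2: V = 3.682 m/s
Case 3: V = 0.7874 m/s
Case 4: V = 2.573 m/s
Ranking (highest first): 2, 1, 4, 3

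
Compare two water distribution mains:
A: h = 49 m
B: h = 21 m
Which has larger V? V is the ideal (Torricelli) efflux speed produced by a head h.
V(A) = 31.01 m/s, V(B) = 20.3 m/s. Answer: A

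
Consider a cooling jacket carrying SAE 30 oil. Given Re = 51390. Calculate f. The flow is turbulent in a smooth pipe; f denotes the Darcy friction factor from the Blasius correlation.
Formula: f = \frac{0.316}{Re^{0.25}}
f = 0.316/51390^0.25 = 0.02099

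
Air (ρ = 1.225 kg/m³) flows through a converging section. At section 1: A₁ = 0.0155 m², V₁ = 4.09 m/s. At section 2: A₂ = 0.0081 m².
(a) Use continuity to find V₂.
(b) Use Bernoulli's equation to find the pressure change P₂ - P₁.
(a) Continuity: A₁V₁=A₂V₂ -> V₂=A₁V₁/A₂=0.0155*4.09/0.0081=7.83 m/s
(b) Bernoulli: P₂-P₁=0.5*rho*(V₁^2-V₂^2)/1000=0.5*1.225*(4.09^2-7.83^2)/1000=-0.02731 kPa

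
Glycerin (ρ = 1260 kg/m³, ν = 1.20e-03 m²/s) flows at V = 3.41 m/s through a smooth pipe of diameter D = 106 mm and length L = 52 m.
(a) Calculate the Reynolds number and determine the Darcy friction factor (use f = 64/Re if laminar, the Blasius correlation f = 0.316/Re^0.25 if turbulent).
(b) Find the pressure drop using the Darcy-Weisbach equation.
(a) Re = V·D/ν = 3.41·0.106/1.20e-03 = 301.22 → laminar (Re < 2300); f = 64/Re = 64/301.22 = 0.21247
(b) Darcy-Weisbach: ΔP = f·(L/D)·½ρV²/1000 = 0.21247·(52/0.106)·½·1260·3.41²/1000 = 763.6 kPa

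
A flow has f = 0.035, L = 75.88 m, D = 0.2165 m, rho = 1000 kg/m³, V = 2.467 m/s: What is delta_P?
Formula: \Delta P = f \frac{L}{D} \frac{\rho V^2}{2}
delta_P = 0.035·(75.88/0.2165)·0.5·1000·2.467²/1000 = 37.33 kPa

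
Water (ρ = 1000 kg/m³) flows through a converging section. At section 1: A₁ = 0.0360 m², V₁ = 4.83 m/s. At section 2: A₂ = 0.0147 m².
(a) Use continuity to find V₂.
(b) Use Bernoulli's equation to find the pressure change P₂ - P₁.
(a) Continuity: A₁V₁=A₂V₂ -> V₂=A₁V₁/A₂=0.0360*4.83/0.0147=11.83 m/s
(b) Bernoulli: P₂-P₁=0.5*rho*(V₁^2-V₂^2)/1000=0.5*1000*(4.83^2-11.83^2)/1000=-58.31 kPa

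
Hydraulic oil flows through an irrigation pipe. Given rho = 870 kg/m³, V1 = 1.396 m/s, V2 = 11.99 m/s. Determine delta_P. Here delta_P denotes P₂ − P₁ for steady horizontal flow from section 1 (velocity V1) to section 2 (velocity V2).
Formula: \Delta P = \frac{1}{2} \rho (V_1^2 - V_2^2)
delta_P = 0.5·870·(1.396² − 11.99²)/1000 = -61.69 kPa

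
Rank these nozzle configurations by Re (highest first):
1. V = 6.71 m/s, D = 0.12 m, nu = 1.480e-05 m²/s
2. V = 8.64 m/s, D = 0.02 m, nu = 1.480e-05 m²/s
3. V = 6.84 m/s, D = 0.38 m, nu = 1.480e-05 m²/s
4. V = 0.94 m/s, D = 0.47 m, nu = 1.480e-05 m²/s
Case 1: Re = 54405
Case 2: Re = 11676
Case 3: Re = 175622
Case 4: Re = 29851
Ranking (highest first): 3, 1, 4, 2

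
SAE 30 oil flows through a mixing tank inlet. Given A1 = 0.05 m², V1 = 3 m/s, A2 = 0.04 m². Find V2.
Formula: V_2 = \frac{A_1 V_1}{A_2}
V2 = 0.05·3/0.04 = 3.75 m/s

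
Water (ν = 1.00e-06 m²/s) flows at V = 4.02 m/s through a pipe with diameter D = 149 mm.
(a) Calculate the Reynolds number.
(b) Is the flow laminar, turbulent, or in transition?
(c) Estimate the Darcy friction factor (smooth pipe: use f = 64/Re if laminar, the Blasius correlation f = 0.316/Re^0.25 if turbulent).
(a) Re = V·D/ν = 4.02·0.149/1.00e-06 = 598980
(b) Flow regime: turbulent (Re > 4000)
(c) Friction factor: f = 0.316/Re^0.25 = 0.316/598980^0.25 = 0.01136 (Blasius is strictly valid for Re ≲ 1e5; used here as the smooth-pipe estimate the problem specifies)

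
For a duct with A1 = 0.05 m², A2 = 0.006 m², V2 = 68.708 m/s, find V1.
Formula: V_2 = \frac{A_1 V_1}{A_2}
Substituting knowns: 68.708 = 0.05·V1/0.006
Solving for V1: V1 = 68.708·0.006/0.05 = 8.245 m/s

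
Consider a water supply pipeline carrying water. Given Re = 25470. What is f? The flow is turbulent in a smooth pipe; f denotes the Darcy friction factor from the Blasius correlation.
Formula: f = \frac{0.316}{Re^{0.25}}
f = 0.316/25470^0.25 = 0.02501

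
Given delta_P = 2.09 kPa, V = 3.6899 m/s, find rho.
Formula: V = \sqrt{\frac{2 \Delta P}{\rho}}
Substituting knowns: 3.6899 = √(2·(2.09·1000)/rho)
Solving for rho: rho = 2·(2.09·1000)/3.6899² = 307 kg/m³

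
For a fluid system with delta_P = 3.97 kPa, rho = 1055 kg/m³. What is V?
Formula: V = \sqrt{\frac{2 \Delta P}{\rho}}
V = √(2·(3.97·1000)/1055) = 2.743 m/s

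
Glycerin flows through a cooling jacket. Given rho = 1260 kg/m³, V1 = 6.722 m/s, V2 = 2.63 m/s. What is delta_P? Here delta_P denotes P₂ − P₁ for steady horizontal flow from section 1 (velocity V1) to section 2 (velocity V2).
Formula: \Delta P = \frac{1}{2} \rho (V_1^2 - V_2^2)
delta_P = 0.5·1260·(6.722² − 2.63²)/1000 = 24.11 kPa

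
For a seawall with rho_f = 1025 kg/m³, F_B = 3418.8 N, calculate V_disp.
Formula: F_B = \rho_f g V_{disp}
Substituting knowns: 3418.8 = 1025·9.81·V_disp
Solving for V_disp: V_disp = 3418.8/(1025·9.81) = 0.34 m³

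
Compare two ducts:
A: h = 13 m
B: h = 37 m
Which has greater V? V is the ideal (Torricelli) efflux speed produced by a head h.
V(A) = 15.97 m/s, V(B) = 26.94 m/s. Answer: B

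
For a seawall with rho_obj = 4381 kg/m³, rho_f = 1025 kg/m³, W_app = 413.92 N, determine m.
Formula: W_{app} = mg\left(1 - \frac{\rho_f}{\rho_{obj}}\right)
Substituting knowns: 413.92 = m·9.81·(1 − 1025/4381)
Solving for m: m = 413.92/(9.81·(1 − 1025/4381)) = 55.08 kg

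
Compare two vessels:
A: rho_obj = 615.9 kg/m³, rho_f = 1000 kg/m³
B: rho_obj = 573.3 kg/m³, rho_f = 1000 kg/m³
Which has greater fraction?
fraction(A) = 0.6159, fraction(B) = 0.5733. Answer: A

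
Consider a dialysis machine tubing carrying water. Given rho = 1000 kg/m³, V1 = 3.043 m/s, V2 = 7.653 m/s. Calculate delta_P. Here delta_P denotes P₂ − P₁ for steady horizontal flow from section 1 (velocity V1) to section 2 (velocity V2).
Formula: \Delta P = \frac{1}{2} \rho (V_1^2 - V_2^2)
delta_P = 0.5·1000·(3.043² − 7.653²)/1000 = -24.65 kPa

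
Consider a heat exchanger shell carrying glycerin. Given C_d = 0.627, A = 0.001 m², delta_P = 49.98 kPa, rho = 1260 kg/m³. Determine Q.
Formula: Q = C_d A \sqrt{\frac{2 \Delta P}{\rho}}
Q = 0.627·0.001·√(2·(49.98·1000)/1260)·1000 = 5.585 L/s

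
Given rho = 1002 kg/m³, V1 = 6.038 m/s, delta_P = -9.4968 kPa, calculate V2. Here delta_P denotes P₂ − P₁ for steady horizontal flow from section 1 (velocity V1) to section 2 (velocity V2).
Formula: \Delta P = \frac{1}{2} \rho (V_1^2 - V_2^2)
Substituting knowns: -9.4968 = 0.5·1002·(6.038² − V2²)/1000
Solving for V2: V2 = √(6.038² − 2·(-9.4968·1000)/1002) = 7.444 m/s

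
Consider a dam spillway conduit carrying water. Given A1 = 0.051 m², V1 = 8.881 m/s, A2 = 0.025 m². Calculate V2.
Formula: V_2 = \frac{A_1 V_1}{A_2}
V2 = 0.051·8.881/0.025 = 18.12 m/s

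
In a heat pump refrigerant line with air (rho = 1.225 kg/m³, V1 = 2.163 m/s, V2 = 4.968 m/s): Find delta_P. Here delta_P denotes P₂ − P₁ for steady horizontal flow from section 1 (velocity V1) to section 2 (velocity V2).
Formula: \Delta P = \frac{1}{2} \rho (V_1^2 - V_2^2)
delta_P = 0.5·1.225·(2.163² − 4.968²)/1000 = -0.01225 kPa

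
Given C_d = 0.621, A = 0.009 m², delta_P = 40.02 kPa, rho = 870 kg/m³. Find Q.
Formula: Q = C_d A \sqrt{\frac{2 \Delta P}{\rho}}
Q = 0.621·0.009·√(2·(40.02·1000)/870)·1000 = 53.61 L/s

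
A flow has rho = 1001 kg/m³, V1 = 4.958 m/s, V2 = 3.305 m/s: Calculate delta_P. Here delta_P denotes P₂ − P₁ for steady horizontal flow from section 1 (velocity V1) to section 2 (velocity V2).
Formula: \Delta P = \frac{1}{2} \rho (V_1^2 - V_2^2)
delta_P = 0.5·1001·(4.958² − 3.305²)/1000 = 6.836 kPa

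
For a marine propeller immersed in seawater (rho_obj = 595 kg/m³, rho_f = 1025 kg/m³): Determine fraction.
Formula: f_{sub} = \frac{\rho_{obj}}{\rho_f}
fraction = 595/1025 = 0.5805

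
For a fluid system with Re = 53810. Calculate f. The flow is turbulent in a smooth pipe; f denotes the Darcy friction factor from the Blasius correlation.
Formula: f = \frac{0.316}{Re^{0.25}}
f = 0.316/53810^0.25 = 0.02075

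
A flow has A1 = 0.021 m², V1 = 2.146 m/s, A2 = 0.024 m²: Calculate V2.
Formula: V_2 = \frac{A_1 V_1}{A_2}
V2 = 0.021·2.146/0.024 = 1.878 m/s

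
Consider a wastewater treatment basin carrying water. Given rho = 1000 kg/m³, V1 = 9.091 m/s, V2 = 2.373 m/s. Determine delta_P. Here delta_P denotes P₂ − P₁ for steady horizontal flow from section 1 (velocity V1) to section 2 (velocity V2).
Formula: \Delta P = \frac{1}{2} \rho (V_1^2 - V_2^2)
delta_P = 0.5·1000·(9.091² − 2.373²)/1000 = 38.51 kPa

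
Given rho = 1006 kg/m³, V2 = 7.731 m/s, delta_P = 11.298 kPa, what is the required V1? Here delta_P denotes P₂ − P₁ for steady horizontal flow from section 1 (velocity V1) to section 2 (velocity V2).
Formula: \Delta P = \frac{1}{2} \rho (V_1^2 - V_2^2)
Substituting knowns: 11.298 = 0.5·1006·(V1² − 7.731²)/1000
Solving for V1: V1 = √(7.731² + 2·(11.298·1000)/1006) = 9.068 m/s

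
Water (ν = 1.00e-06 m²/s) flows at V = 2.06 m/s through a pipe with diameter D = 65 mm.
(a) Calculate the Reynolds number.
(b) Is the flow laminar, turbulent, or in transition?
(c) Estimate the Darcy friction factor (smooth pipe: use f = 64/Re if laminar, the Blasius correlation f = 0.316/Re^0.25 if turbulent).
(a) Re = V·D/ν = 2.06·0.065/1.00e-06 = 133900
(b) Flow regime: turbulent (Re > 4000)
(c) Friction factor: f = 0.316/Re^0.25 = 0.316/133900^0.25 = 0.01652 (Blasius is strictly valid for Re ≲ 1e5; used here as the smooth-pipe estimate the problem specifies)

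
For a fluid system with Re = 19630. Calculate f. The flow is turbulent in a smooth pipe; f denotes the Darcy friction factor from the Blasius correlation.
Formula: f = \frac{0.316}{Re^{0.25}}
f = 0.316/19630^0.25 = 0.0267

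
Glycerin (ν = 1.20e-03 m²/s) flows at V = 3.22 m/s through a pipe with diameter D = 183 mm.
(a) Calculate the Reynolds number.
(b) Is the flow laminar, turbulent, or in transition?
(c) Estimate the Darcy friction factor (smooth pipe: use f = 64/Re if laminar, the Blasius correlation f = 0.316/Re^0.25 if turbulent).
(a) Re = V·D/ν = 3.22·0.183/1.20e-03 = 491.05
(b) Flow regime: laminar (Re < 2300)
(c) Friction factor: f = 64/Re = 64/491.05 = 0.1303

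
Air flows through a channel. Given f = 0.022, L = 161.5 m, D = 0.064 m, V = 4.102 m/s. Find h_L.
Formula: h_L = f \frac{L}{D} \frac{V^2}{2g}
h_L = 0.022·(161.5/0.064)·4.102²/(2·9.81) = 47.61 m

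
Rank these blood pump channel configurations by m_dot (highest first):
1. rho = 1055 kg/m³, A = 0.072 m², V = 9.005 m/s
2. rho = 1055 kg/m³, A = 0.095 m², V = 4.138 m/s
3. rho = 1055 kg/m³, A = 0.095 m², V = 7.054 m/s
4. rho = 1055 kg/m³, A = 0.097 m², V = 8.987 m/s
Case 1: m_dot = 684 kg/s
Case 2: m_dot = 414.7 kg/s
Case 3: m_dot = 707 kg/s
Case 4: m_dot = 919.7 kg/s
Ranking (highest first): 4, 3, 1, 2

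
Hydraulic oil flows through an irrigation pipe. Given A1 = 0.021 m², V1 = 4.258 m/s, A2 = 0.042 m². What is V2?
Formula: V_2 = \frac{A_1 V_1}{A_2}
V2 = 0.021·4.258/0.042 = 2.129 m/s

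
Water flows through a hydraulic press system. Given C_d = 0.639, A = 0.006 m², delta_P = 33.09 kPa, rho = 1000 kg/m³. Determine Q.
Formula: Q = C_d A \sqrt{\frac{2 \Delta P}{\rho}}
Q = 0.639·0.006·√(2·(33.09·1000)/1000)·1000 = 31.19 L/s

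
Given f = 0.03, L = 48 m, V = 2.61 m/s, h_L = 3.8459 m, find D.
Formula: h_L = f \frac{L}{D} \frac{V^2}{2g}
Substituting knowns: 3.8459 = 0.03·(48/D)·2.61²/(2·9.81)
Solving for D: D = 0.03·48·2.61²/(2·9.81·3.8459) = 0.13 m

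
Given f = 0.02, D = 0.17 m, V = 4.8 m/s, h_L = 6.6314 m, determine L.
Formula: h_L = f \frac{L}{D} \frac{V^2}{2g}
Substituting knowns: 6.6314 = 0.02·(L/0.17)·4.8²/(2·9.81)
Solving for L: L = 6.6314·2·9.81·0.17/(0.02·4.8²) = 48 m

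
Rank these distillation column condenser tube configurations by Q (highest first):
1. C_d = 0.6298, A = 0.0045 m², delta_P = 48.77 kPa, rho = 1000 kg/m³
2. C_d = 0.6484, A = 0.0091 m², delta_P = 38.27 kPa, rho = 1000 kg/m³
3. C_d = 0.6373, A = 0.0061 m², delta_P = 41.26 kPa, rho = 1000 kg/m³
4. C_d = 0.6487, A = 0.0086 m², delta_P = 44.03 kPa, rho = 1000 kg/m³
Case 1: Q = 27.99 L/s
Case 2: Q = 51.62 L/s
Case 3: Q = 35.31 L/s
Case 4: Q = 52.35 L/s
Ranking (highest first): 4, 2, 3, 1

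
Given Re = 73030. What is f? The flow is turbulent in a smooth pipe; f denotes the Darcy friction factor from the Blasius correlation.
Formula: f = \frac{0.316}{Re^{0.25}}
f = 0.316/73030^0.25 = 0.01922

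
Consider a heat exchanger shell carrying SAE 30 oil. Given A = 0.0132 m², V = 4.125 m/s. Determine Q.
Formula: Q = A V
Q = 0.0132·4.125·1000 = 54.45 L/s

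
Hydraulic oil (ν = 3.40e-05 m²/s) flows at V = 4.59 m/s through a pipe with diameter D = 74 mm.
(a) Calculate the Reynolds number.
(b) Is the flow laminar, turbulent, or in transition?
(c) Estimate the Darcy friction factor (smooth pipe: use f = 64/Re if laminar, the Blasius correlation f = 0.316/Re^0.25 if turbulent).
(a) Re = V·D/ν = 4.59·0.074/3.40e-05 = 9990
(b) Flow regime: turbulent (Re > 4000)
(c) Friction factor: f = 0.316/Re^0.25 = 0.316/9990^0.25 = 0.03161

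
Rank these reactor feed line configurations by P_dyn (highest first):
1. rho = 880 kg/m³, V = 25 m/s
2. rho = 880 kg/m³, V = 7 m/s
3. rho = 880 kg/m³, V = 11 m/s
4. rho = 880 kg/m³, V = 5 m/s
Case 1: P_dyn = 275 kPa
Case 2: P_dyn = 21.56 kPa
Case 3: P_dyn = 53.24 kPa
Case 4: P_dyn = 11 kPa
Ranking (highest first): 1, 3, 2, 4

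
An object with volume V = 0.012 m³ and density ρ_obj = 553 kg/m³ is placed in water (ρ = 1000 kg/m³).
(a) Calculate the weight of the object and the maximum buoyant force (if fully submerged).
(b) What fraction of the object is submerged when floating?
(a) W=rho_obj*g*V=553*9.81*0.012=65.1 N; F_B(max)=rho*g*V=1000*9.81*0.012=117.7 N
(b) Floating fraction=rho_obj/rho=553/1000=0.553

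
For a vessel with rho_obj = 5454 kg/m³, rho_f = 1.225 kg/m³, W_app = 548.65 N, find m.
Formula: W_{app} = mg\left(1 - \frac{\rho_f}{\rho_{obj}}\right)
Substituting knowns: 548.65 = m·9.81·(1 − 1.225/5454)
Solving for m: m = 548.65/(9.81·(1 − 1.225/5454)) = 55.94 kg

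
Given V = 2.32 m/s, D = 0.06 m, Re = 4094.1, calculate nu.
Formula: Re = \frac{V D}{\nu}
Substituting knowns: 4094.1 = 2.32·0.06/nu
Solving for nu: nu = 2.32·0.06/4094.1 = 3.400e-05 m²/s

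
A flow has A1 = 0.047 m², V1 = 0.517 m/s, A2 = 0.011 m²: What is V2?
Formula: V_2 = \frac{A_1 V_1}{A_2}
V2 = 0.047·0.517/0.011 = 2.209 m/s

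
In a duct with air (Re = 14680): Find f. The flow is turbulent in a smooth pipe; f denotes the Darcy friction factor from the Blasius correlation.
Formula: f = \frac{0.316}{Re^{0.25}}
f = 0.316/14680^0.25 = 0.02871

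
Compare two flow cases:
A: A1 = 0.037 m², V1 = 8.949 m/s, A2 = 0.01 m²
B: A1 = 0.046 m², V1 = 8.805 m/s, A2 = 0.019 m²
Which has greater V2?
V2(A) = 33.11 m/s, V2(B) = 21.32 m/s. Answer: A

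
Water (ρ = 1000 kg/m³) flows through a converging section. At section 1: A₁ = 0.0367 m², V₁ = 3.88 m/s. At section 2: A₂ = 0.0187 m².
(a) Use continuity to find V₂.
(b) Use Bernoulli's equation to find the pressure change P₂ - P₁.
(a) Continuity: A₁V₁=A₂V₂ -> V₂=A₁V₁/A₂=0.0367*3.88/0.0187=7.61 m/s
(b) Bernoulli: P₂-P₁=0.5*rho*(V₁^2-V₂^2)/1000=0.5*1000*(3.88^2-7.61^2)/1000=-21.43 kPa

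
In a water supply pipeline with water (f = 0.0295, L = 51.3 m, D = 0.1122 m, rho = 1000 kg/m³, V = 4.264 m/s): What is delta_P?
Formula: \Delta P = f \frac{L}{D} \frac{\rho V^2}{2}
delta_P = 0.0295·(51.3/0.1122)·0.5·1000·4.264²/1000 = 122.6 kPa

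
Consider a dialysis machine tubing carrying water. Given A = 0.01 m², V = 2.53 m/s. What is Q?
Formula: Q = A V
Q = 0.01·2.53·1000 = 25.3 L/s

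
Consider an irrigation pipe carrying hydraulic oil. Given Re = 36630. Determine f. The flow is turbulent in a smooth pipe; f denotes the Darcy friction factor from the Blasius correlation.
Formula: f = \frac{0.316}{Re^{0.25}}
f = 0.316/36630^0.25 = 0.02284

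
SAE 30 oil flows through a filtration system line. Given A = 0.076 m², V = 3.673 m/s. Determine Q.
Formula: Q = A V
Q = 0.076·3.673·1000 = 279.1 L/s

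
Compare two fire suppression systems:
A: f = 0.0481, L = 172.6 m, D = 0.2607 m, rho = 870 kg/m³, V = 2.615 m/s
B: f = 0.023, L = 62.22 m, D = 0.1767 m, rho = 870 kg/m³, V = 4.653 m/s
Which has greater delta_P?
delta_P(A) = 94.73 kPa, delta_P(B) = 76.27 kPa. Answer: A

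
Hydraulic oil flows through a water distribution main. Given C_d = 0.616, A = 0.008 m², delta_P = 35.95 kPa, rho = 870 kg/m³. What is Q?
Formula: Q = C_d A \sqrt{\frac{2 \Delta P}{\rho}}
Q = 0.616·0.008·√(2·(35.95·1000)/870)·1000 = 44.8 L/s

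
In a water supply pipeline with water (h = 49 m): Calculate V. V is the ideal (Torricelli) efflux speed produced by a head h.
Formula: V = \sqrt{2 g h}
V = √(2·9.81·49) = 31.01 m/s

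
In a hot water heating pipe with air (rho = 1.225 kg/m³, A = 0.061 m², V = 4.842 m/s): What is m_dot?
Formula: \dot{m} = \rho A V
m_dot = 1.225·0.061·4.842 = 0.3618 kg/s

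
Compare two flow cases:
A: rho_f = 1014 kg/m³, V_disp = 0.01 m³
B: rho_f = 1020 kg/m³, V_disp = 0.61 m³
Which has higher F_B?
F_B(A) = 99.47 N, F_B(B) = 6104 N. Answer: B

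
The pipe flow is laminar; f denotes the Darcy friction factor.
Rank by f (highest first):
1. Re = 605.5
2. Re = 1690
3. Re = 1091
Case 1: f = 0.1057
Case 2: f = 0.03787
Case 3: f = 0.05866
Ranking (highest first): 1, 3, 2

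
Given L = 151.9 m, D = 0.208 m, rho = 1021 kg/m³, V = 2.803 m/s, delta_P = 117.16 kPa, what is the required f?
Formula: \Delta P = f \frac{L}{D} \frac{\rho V^2}{2}
Substituting knowns: 117.16 = f·(151.9/0.208)·0.5·1021·2.803²/1000
Solving for f: f = (117.16·1000)/((151.9/0.208)·0.5·1021·2.803²) = 0.04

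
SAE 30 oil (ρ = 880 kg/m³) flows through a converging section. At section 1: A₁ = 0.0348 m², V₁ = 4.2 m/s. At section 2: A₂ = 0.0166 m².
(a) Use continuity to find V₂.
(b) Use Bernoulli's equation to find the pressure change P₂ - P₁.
(a) Continuity: A₁V₁=A₂V₂ -> V₂=A₁V₁/A₂=0.0348*4.2/0.0166=8.80 m/s
(b) Bernoulli: P₂-P₁=0.5*rho*(V₁^2-V₂^2)/1000=0.5*880*(4.2^2-8.80^2)/1000=-26.31 kPa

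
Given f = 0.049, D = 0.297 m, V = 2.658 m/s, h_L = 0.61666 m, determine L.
Formula: h_L = f \frac{L}{D} \frac{V^2}{2g}
Substituting knowns: 0.61666 = 0.049·(L/0.297)·2.658²/(2·9.81)
Solving for L: L = 0.61666·2·9.81·0.297/(0.049·2.658²) = 10.38 m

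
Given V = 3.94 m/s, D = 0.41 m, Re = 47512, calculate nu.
Formula: Re = \frac{V D}{\nu}
Substituting knowns: 47512 = 3.94·0.41/nu
Solving for nu: nu = 3.94·0.41/47512 = 3.400e-05 m²/s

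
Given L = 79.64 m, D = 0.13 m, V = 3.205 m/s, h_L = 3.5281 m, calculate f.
Formula: h_L = f \frac{L}{D} \frac{V^2}{2g}
Substituting knowns: 3.5281 = f·(79.64/0.13)·3.205²/(2·9.81)
Solving for f: f = 3.5281·2·9.81/((79.64/0.13)·3.205²) = 0.011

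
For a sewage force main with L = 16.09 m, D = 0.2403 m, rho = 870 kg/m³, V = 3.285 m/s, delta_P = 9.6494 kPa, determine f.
Formula: \Delta P = f \frac{L}{D} \frac{\rho V^2}{2}
Substituting knowns: 9.6494 = f·(16.09/0.2403)·0.5·870·3.285²/1000
Solving for f: f = (9.6494·1000)/((16.09/0.2403)·0.5·870·3.285²) = 0.0307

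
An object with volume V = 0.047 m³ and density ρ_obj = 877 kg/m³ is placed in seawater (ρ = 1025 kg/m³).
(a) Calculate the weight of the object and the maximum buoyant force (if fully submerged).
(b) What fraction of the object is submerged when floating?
(a) W=rho_obj*g*V=877*9.81*0.047=404.4 N; F_B(max)=rho*g*V=1025*9.81*0.047=472.6 N
(b) Floating fraction=rho_obj/rho=877/1025=0.856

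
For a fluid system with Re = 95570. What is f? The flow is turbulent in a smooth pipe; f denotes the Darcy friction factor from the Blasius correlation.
Formula: f = \frac{0.316}{Re^{0.25}}
f = 0.316/95570^0.25 = 0.01797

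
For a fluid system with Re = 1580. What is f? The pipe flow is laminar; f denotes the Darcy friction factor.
Formula: f = \frac{64}{Re}
f = 64/1580 = 0.04051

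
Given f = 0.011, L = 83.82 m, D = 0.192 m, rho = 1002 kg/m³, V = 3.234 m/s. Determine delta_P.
Formula: \Delta P = f \frac{L}{D} \frac{\rho V^2}{2}
delta_P = 0.011·(83.82/0.192)·0.5·1002·3.234²/1000 = 25.16 kPa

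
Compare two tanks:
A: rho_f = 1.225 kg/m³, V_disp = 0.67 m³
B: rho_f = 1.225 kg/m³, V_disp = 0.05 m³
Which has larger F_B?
F_B(A) = 8.052 N, F_B(B) = 0.6009 N. Answer: A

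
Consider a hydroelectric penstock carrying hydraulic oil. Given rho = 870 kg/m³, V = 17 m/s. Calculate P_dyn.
Formula: P_{dyn} = \frac{1}{2} \rho V^2
P_dyn = 0.5·870·17²/1000 = 125.7 kPa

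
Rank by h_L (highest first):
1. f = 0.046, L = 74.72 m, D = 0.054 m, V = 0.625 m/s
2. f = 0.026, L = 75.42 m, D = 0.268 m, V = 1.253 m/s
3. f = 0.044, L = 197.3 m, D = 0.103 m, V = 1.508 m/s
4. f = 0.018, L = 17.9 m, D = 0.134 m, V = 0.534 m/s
Case 1: h_L = 1.267 m
Case 2: h_L = 0.5855 m
Case 3: h_L = 9.769 m
Case 4: h_L = 0.03495 m
Ranking (highest first): 3, 1, 2, 4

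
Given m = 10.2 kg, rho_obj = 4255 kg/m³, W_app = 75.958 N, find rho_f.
Formula: W_{app} = mg\left(1 - \frac{\rho_f}{\rho_{obj}}\right)
Substituting knowns: 75.958 = 10.2·9.81·(1 − rho_f/4255)
Solving for rho_f: rho_f = 4255·(1 − 75.958/(10.2·9.81)) = 1025 kg/m³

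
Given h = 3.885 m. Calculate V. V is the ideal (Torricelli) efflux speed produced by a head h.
Formula: V = \sqrt{2 g h}
V = √(2·9.81·3.885) = 8.731 m/s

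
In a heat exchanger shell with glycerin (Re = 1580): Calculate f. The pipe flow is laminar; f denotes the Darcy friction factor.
Formula: f = \frac{64}{Re}
f = 64/1580 = 0.04051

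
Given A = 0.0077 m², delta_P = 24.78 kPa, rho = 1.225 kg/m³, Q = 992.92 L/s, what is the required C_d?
Formula: Q = C_d A \sqrt{\frac{2 \Delta P}{\rho}}
Substituting knowns: 992.92 = C_d·0.0077·√(2·(24.78·1000)/1.225)·1000
Solving for C_d: C_d = (992.92/1000)/(0.0077·√(2·(24.78·1000)/1.225)) = 0.6411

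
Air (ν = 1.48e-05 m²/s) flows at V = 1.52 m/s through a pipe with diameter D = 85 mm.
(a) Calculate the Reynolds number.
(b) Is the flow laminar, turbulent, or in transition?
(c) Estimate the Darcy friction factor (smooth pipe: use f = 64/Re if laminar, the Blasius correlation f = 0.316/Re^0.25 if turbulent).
(a) Re = V·D/ν = 1.52·0.085/1.48e-05 = 8729.7
(b) Flow regime: turbulent (Re > 4000)
(c) Friction factor: f = 0.316/Re^0.25 = 0.316/8729.7^0.25 = 0.03269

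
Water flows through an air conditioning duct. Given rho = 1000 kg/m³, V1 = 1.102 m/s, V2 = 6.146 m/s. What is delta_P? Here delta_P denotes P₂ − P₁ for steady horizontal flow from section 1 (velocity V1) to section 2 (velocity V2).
Formula: \Delta P = \frac{1}{2} \rho (V_1^2 - V_2^2)
delta_P = 0.5·1000·(1.102² − 6.146²)/1000 = -18.28 kPa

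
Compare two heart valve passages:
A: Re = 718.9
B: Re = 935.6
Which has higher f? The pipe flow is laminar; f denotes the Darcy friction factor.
f(A) = 0.08902, f(B) = 0.06841. Answer: A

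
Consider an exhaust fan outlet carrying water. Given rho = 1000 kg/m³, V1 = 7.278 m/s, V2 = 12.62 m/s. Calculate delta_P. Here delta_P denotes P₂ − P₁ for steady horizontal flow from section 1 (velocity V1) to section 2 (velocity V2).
Formula: \Delta P = \frac{1}{2} \rho (V_1^2 - V_2^2)
delta_P = 0.5·1000·(7.278² − 12.62²)/1000 = -53.15 kPa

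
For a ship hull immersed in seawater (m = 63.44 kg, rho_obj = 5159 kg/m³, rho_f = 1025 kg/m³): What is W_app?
Formula: W_{app} = mg\left(1 - \frac{\rho_f}{\rho_{obj}}\right)
W_app = 63.44·9.81·(1 − 1025/5159) = 498.7 N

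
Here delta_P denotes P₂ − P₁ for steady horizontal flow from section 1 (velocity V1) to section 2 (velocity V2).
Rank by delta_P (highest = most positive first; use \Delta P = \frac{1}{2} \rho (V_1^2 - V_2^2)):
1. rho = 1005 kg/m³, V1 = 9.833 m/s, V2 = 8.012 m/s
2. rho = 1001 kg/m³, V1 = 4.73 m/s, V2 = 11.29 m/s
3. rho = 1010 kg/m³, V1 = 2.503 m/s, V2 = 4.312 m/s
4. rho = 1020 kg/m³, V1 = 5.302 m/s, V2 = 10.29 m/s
Case 1: delta_P = 16.33 kPa
Case 2: delta_P = -52.6 kPa
Case 3: delta_P = -6.226 kPa
Case 4: delta_P = -39.66 kPa
Ranking (highest first): 1, 3, 4, 2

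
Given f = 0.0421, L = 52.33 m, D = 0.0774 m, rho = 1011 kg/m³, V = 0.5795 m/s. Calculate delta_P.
Formula: \Delta P = f \frac{L}{D} \frac{\rho V^2}{2}
delta_P = 0.0421·(52.33/0.0774)·0.5·1011·0.5795²/1000 = 4.832 kPa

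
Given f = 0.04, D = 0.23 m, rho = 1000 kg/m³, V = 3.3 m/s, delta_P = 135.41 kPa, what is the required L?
Formula: \Delta P = f \frac{L}{D} \frac{\rho V^2}{2}
Substituting knowns: 135.41 = 0.04·(L/0.23)·0.5·1000·3.3²/1000
Solving for L: L = (135.41·1000)·0.23/(0.04·0.5·1000·3.3²) = 143 m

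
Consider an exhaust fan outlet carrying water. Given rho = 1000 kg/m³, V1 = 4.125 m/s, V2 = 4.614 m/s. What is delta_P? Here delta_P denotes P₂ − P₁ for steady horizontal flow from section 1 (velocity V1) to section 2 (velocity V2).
Formula: \Delta P = \frac{1}{2} \rho (V_1^2 - V_2^2)
delta_P = 0.5·1000·(4.125² − 4.614²)/1000 = -2.137 kPa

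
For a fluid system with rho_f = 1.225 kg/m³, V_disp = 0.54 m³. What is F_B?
Formula: F_B = \rho_f g V_{disp}
F_B = 1.225·9.81·0.54 = 6.489 N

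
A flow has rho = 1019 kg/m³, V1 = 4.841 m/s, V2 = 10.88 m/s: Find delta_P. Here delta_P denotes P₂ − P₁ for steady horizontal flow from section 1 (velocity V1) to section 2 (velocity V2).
Formula: \Delta P = \frac{1}{2} \rho (V_1^2 - V_2^2)
delta_P = 0.5·1019·(4.841² − 10.88²)/1000 = -48.37 kPa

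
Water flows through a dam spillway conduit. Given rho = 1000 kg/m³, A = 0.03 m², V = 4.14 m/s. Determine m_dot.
Formula: \dot{m} = \rho A V
m_dot = 1000·0.03·4.14 = 124.2 kg/s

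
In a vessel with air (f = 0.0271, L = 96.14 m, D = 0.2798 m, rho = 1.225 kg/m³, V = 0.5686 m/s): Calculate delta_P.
Formula: \Delta P = f \frac{L}{D} \frac{\rho V^2}{2}
delta_P = 0.0271·(96.14/0.2798)·0.5·1.225·0.5686²/1000 = 0.001844 kPa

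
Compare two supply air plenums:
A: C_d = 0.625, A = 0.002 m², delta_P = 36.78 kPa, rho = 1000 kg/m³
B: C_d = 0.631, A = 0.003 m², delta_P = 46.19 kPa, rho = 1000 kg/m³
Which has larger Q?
Q(A) = 10.72 L/s, Q(B) = 18.19 L/s. Answer: B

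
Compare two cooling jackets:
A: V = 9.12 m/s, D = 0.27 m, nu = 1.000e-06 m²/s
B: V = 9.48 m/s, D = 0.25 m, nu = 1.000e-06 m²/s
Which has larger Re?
Re(A) = 2.462e+06, Re(B) = 2.370e+06. Answer: A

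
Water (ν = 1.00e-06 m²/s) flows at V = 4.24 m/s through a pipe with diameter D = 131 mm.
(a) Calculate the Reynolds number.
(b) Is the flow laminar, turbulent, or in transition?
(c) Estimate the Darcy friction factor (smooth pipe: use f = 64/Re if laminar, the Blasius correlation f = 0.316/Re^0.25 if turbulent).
(a) Re = V·D/ν = 4.24·0.131/1.00e-06 = 555440
(b) Flow regime: turbulent (Re > 4000)
(c) Friction factor: f = 0.316/Re^0.25 = 0.316/555440^0.25 = 0.01158 (Blasius is strictly valid for Re ≲ 1e5; used here as the smooth-pipe estimate the problem specifies)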